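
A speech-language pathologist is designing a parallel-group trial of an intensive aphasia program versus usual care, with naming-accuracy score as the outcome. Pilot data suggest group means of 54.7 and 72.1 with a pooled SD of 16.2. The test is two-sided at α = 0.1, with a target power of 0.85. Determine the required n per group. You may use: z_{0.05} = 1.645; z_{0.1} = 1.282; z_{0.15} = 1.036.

n = 13 per group

Cohen's d = |M₁ − M₂| / SD_pooled = |54.7 − 72.1| / 16.2 = 17.4 / 16.2 = 1.074.
For two independent groups with equal n: n = 2·((z_{α/2} + z_β) / d)².
z_{α/2} + z_β = 1.645 + 1.036 = 2.681.
n = 2 × (2.681 / 1.074)² = 2 × 2.496² = 2 × 6.23 = 12.5.
Round up to the next whole participant.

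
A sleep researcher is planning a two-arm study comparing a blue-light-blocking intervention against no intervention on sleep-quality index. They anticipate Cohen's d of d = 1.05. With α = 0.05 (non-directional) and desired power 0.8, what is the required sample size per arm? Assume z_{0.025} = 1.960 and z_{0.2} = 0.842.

n = 15 per group

For two independent groups with equal n: n = 2·((z_{α/2} + z_β) / d)².
z_{α/2} + z_β = 1.960 + 0.842 = 2.802.
n = 2 × (2.802 / 1.05)² = 2 × 2.669² = 2 × 7.12 = 14.2.
Round up to the next whole participant.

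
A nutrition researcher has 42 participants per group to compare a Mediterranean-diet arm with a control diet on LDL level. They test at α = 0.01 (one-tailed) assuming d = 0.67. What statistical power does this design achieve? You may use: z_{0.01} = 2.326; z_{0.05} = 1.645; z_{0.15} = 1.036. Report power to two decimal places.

power ≈ 0.77

For two equal groups, power = Φ(d·√(n/2) − z_{α}).
d·√(n/2) = 0.67 × √(42/2) = 0.67 × 4.583 = 3.070.
z_β = 3.070 − 2.326 = 0.744.
Power = Φ(0.744) = 0.772.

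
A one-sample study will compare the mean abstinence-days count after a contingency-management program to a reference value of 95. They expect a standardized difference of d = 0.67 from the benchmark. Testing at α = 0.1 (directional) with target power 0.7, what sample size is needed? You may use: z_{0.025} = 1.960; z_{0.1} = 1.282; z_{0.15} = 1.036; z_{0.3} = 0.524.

For a one-sample test: n = ((z_{α} + z_β) / d)².
z_{α} + z_β = 1.282 + 0.524 = 1.806.
n = (1.806 / 0.67)² = 2.696² = 7.27.
Round up.

n = 8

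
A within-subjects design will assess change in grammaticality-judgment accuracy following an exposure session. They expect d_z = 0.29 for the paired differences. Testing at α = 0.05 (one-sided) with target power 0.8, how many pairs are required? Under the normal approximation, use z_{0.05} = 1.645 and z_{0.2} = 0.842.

n = 74 pairs

For a paired (one-sample on differences) test: n = ((z_{α} + z_β) / d)².
z_{α} + z_β = 1.645 + 0.842 = 2.487.
n = (2.487 / 0.29)² = 8.576² = 73.55.
Round up.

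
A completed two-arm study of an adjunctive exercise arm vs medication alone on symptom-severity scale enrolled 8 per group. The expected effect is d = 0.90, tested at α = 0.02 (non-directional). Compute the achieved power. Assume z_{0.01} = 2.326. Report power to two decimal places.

power ≈ 0.30

For two equal groups, power = Φ(d·√(n/2) − z_{α/2}).
d·√(n/2) = 0.90 × √(8/2) = 0.90 × 2.000 = 1.800.
z_β = 1.800 − 2.326 = -0.526.
Power = Φ(-0.526) = 0.299.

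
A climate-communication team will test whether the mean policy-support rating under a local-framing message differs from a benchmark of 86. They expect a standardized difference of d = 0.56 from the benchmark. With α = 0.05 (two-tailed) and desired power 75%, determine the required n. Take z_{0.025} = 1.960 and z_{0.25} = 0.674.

n = 23

For a one-sample test: n = ((z_{α/2} + z_β) / d)².
z_{α/2} + z_β = 1.960 + 0.674 = 2.634.
n = (2.634 / 0.56)² = 4.704² = 22.12.
Round up.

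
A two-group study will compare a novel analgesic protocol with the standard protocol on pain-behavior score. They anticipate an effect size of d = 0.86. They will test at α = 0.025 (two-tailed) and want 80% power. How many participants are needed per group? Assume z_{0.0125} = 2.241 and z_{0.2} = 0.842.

For two independent groups with equal n: n = 2·((z_{α/2} + z_β) / d)².
z_{α/2} + z_β = 2.241 + 0.842 = 3.083.
n = 2 × (3.083 / 0.86)² = 2 × 3.585² = 2 × 12.85 = 25.7.
Round up to the next whole participant.

n = 26 per group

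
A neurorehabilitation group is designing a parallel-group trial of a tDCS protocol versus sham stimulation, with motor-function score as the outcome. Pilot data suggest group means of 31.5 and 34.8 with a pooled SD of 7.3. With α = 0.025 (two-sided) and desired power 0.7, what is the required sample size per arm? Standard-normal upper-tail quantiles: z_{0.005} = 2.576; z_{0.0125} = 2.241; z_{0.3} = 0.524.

Cohen's d = |M₁ − M₂| / SD_pooled = |31.5 − 34.8| / 7.3 = 3.3 / 7.3 = 0.452.
For two independent groups with equal n: n = 2·((z_{α/2} + z_β) / d)².
z_{α/2} + z_β = 2.241 + 0.524 = 2.765.
n = 2 × (2.765 / 0.452)² = 2 × 6.117² = 2 × 37.42 = 74.8.
Round up to the next whole participant.

n = 75 per group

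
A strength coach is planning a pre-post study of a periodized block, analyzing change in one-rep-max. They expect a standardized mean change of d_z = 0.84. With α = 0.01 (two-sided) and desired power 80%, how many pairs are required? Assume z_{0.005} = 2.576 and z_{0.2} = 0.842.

For a paired (one-sample on differences) test: n = ((z_{α/2} + z_β) / d)².
z_{α/2} + z_β = 2.576 + 0.842 = 3.418.
n = (3.418 / 0.84)² = 4.069² = 16.56.
Round up.

n = 17 pairs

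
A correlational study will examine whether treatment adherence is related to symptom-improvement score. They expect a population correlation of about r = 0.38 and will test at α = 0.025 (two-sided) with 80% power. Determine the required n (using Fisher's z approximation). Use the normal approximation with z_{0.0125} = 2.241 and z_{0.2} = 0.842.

n = 63

Fisher's z: C = ½·ln((1+r)/(1−r)) = ½·ln(2.2258) = 0.4001.
n = ((z_{α/2} + z_β)/C)² + 3.
(2.241 + 0.842) / 0.4001 = 3.083 / 0.4001 = 7.706.
n = 7.706² + 3 = 59.38 + 3 = 62.4.
Round up.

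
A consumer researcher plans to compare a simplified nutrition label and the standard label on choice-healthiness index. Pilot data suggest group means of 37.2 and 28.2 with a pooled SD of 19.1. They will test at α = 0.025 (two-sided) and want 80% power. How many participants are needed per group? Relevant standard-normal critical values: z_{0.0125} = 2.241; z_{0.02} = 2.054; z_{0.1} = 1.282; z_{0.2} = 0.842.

n = 86 per group

Cohen's d = |M₁ − M₂| / SD_pooled = |37.2 − 28.2| / 19.1 = 9.0 / 19.1 = 0.471.
For two independent groups with equal n: n = 2·((z_{α/2} + z_β) / d)².
z_{α/2} + z_β = 2.241 + 0.842 = 3.083.
n = 2 × (3.083 / 0.471)² = 2 × 6.546² = 2 × 42.85 = 85.7.
Round up to the next whole participant.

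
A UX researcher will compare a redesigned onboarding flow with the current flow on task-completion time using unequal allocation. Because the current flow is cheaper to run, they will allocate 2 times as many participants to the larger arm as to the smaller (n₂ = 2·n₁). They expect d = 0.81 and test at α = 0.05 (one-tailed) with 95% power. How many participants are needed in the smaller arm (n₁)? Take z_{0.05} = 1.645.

n₁ = 25

With allocation ratio k = n₂/n₁ = 2, Var(x̄₁−x̄₂) = σ²(1/n₁ + 1/(k·n₁)) = σ²·(k+1)/(k·n₁).
So n₁ = (1 + 1/k)·((z_{α} + z_β)/d)² = 1.500 × (3.290/0.81)².
n₁ = 1.500 × 16.50 = 24.7.
Round up: n₁ = 25, giving n₂ = 2 × 25 = 50.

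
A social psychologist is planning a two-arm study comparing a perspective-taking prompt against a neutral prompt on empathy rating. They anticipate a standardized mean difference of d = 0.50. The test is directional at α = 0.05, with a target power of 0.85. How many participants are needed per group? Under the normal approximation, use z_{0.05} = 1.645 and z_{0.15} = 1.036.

n = 58 per group

For two independent groups with equal n: n = 2·((z_{α} + z_β) / d)².
z_{α} + z_β = 1.645 + 1.036 = 2.681.
n = 2 × (2.681 / 0.50)² = 2 × 5.362² = 2 × 28.75 = 57.5.
Round up to the next whole participant.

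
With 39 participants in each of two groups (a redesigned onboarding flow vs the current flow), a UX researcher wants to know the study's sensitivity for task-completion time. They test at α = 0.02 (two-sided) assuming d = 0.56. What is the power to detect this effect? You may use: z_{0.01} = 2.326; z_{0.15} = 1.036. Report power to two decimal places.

power ≈ 0.56

For two equal groups, power = Φ(d·√(n/2) − z_{α/2}).
d·√(n/2) = 0.56 × √(39/2) = 0.56 × 4.416 = 2.473.
z_β = 2.473 − 2.326 = 0.147.
Power = Φ(0.147) = 0.558.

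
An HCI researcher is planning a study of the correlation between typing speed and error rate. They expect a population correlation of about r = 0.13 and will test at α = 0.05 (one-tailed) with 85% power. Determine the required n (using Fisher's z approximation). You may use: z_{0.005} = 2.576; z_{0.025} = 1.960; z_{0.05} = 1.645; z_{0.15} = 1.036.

Fisher's z: C = ½·ln((1+r)/(1−r)) = ½·ln(1.2989) = 0.1307.
n = ((z_{α} + z_β)/C)² + 3.
(1.645 + 1.036) / 0.1307 = 2.681 / 0.1307 = 20.513.
n = 20.513² + 3 = 420.77 + 3 = 423.8.
Round up.

n = 424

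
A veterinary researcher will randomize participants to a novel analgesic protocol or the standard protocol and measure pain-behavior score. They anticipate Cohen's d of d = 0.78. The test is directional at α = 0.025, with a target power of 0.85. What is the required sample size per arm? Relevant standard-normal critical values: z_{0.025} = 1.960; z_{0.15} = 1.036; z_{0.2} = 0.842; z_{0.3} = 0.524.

n = 30 per group

For two independent groups with equal n: n = 2·((z_{α} + z_β) / d)².
z_{α} + z_β = 1.960 + 1.036 = 2.996.
n = 2 × (2.996 / 0.78)² = 2 × 3.841² = 2 × 14.75 = 29.5.
Round up to the next whole participant.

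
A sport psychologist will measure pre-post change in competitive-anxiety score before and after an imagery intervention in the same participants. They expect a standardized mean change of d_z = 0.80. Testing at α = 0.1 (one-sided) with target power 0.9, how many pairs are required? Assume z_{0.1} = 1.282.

For a paired (one-sample on differences) test: n = ((z_{α} + z_β) / d)².
z_{α} + z_β = 1.282 + 1.282 = 2.564.
n = (2.564 / 0.80)² = 3.205² = 10.27.
Round up.

n = 11 pairs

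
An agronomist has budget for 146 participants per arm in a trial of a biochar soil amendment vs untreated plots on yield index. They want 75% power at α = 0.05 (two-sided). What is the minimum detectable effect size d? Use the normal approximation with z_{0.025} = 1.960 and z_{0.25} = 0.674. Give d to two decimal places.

d_min ≈ 0.31

For two independent groups of n = 146 each: d_min = (z_{α/2} + z_β)·√(2/n).
z-sum = 1.960 + 0.674 = 2.634.
d_min = 2.634 × √(2/146) = 2.634 × 0.1170 = 0.308.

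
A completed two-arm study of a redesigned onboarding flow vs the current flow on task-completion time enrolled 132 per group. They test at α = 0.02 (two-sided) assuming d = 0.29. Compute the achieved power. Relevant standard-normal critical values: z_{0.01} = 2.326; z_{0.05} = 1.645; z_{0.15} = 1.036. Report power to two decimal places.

For two equal groups, power = Φ(d·√(n/2) − z_{α/2}).
d·√(n/2) = 0.29 × √(132/2) = 0.29 × 8.124 = 2.356.
z_β = 2.356 − 2.326 = 0.030.
Power = Φ(0.030) = 0.512.

power ≈ 0.51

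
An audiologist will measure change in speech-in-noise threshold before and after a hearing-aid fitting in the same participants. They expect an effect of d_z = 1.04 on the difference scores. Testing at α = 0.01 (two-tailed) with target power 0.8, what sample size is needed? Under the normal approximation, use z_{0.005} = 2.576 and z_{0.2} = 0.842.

For a paired (one-sample on differences) test: n = ((z_{α/2} + z_β) / d)².
z_{α/2} + z_β = 2.576 + 0.842 = 3.418.
n = (3.418 / 1.04)² = 3.287² = 10.80.
Round up.

n = 11 pairs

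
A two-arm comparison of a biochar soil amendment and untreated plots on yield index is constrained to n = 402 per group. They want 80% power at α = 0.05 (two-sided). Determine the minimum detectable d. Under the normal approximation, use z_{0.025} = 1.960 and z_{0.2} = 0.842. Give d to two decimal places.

d_min ≈ 0.20

For two independent groups of n = 402 each: d_min = (z_{α/2} + z_β)·√(2/n).
z-sum = 1.960 + 0.842 = 2.802.
d_min = 2.802 × √(2/402) = 2.802 × 0.0705 = 0.198.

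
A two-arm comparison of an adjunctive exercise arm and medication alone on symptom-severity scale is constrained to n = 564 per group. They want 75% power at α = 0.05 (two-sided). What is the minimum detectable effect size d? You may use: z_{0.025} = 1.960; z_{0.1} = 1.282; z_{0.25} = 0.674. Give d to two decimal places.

For two independent groups of n = 564 each: d_min = (z_{α/2} + z_β)·√(2/n).
z-sum = 1.960 + 0.674 = 2.634.
d_min = 2.634 × √(2/564) = 2.634 × 0.0595 = 0.157.

d_min ≈ 0.16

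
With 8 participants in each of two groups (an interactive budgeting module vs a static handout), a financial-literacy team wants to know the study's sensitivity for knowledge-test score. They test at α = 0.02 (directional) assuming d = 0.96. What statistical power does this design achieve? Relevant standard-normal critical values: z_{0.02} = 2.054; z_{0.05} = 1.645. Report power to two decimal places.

For two equal groups, power = Φ(d·√(n/2) − z_{α}).
d·√(n/2) = 0.96 × √(8/2) = 0.96 × 2.000 = 1.920.
z_β = 1.920 − 2.054 = -0.134.
Power = Φ(-0.134) = 0.447.

power ≈ 0.45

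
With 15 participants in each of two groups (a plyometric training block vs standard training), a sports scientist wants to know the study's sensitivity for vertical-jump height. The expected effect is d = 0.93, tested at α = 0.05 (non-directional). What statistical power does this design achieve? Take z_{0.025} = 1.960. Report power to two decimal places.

For two equal groups, power = Φ(d·√(n/2) − z_{α/2}).
d·√(n/2) = 0.93 × √(15/2) = 0.93 × 2.739 = 2.547.
z_β = 2.547 − 1.960 = 0.587.
Power = Φ(0.587) = 0.721.

power ≈ 0.72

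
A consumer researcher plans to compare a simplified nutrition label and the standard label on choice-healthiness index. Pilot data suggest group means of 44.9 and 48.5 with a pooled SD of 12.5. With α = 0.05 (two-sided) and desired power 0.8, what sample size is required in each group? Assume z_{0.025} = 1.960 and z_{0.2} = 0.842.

Cohen's d = |M₁ − M₂| / SD_pooled = |44.9 − 48.5| / 12.5 = 3.6 / 12.5 = 0.288.
For two independent groups with equal n: n = 2·((z_{α/2} + z_β) / d)².
z_{α/2} + z_β = 1.960 + 0.842 = 2.802.
n = 2 × (2.802 / 0.288)² = 2 × 9.729² = 2 × 94.66 = 189.3.
Round up to the next whole participant.

n = 190 per group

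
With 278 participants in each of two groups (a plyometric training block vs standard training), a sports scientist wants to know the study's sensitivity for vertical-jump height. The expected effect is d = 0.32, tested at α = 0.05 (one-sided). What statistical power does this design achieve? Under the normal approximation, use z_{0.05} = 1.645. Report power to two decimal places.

power ≈ 0.98

For two equal groups, power = Φ(d·√(n/2) − z_{α}).
d·√(n/2) = 0.32 × √(278/2) = 0.32 × 11.790 = 3.773.
z_β = 3.773 − 1.645 = 2.128.
Power = Φ(2.128) = 0.983.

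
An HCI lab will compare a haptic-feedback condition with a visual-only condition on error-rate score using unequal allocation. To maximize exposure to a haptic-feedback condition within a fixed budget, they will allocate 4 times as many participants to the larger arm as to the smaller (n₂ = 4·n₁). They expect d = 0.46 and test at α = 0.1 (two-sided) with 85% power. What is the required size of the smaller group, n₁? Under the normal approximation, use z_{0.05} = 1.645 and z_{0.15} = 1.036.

n₁ = 43

With allocation ratio k = n₂/n₁ = 4, Var(x̄₁−x̄₂) = σ²(1/n₁ + 1/(k·n₁)) = σ²·(k+1)/(k·n₁).
So n₁ = (1 + 1/k)·((z_{α/2} + z_β)/d)² = 1.250 × (2.681/0.46)².
n₁ = 1.250 × 33.97 = 42.5.
Round up: n₁ = 43, giving n₂ = 4 × 43 = 172.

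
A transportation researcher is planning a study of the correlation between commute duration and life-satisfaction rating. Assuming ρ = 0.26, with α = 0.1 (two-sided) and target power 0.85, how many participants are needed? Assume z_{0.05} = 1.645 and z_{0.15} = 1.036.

Fisher's z: C = ½·ln((1+r)/(1−r)) = ½·ln(1.7027) = 0.2661.
n = ((z_{α/2} + z_β)/C)² + 3.
(1.645 + 1.036) / 0.2661 = 2.681 / 0.2661 = 10.075.
n = 10.075² + 3 = 101.51 + 3 = 104.5.
Round up.

n = 105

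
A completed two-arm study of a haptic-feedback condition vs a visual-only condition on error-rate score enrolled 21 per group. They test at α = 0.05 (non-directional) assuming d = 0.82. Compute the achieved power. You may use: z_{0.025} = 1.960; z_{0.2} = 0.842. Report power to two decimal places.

power ≈ 0.76

For two equal groups, power = Φ(d·√(n/2) − z_{α/2}).
d·√(n/2) = 0.82 × √(21/2) = 0.82 × 3.240 = 2.657.
z_β = 2.657 − 1.960 = 0.697.
Power = Φ(0.697) = 0.757.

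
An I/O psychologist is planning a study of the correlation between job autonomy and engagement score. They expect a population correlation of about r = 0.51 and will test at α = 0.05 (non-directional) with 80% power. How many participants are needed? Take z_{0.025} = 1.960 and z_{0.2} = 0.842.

n = 28

Fisher's z: C = ½·ln((1+r)/(1−r)) = ½·ln(3.0816) = 0.5627.
n = ((z_{α/2} + z_β)/C)² + 3.
(1.960 + 0.842) / 0.5627 = 2.802 / 0.5627 = 4.980.
n = 4.980² + 3 = 24.80 + 3 = 27.8.
Round up.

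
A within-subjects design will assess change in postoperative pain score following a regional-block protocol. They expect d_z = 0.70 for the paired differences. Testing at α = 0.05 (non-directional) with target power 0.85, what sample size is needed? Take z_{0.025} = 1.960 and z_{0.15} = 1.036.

For a paired (one-sample on differences) test: n = ((z_{α/2} + z_β) / d)².
z_{α/2} + z_β = 1.960 + 1.036 = 2.996.
n = (2.996 / 0.70)² = 4.280² = 18.32.
Round up.

n = 19 pairs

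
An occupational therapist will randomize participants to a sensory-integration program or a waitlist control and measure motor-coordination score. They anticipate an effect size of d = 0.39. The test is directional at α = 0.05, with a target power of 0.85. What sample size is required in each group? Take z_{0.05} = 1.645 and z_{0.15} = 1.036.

n = 95 per group

For two independent groups with equal n: n = 2·((z_{α} + z_β) / d)².
z_{α} + z_β = 1.645 + 1.036 = 2.681.
n = 2 × (2.681 / 0.39)² = 2 × 6.874² = 2 × 47.26 = 94.5.
Round up to the next whole participant.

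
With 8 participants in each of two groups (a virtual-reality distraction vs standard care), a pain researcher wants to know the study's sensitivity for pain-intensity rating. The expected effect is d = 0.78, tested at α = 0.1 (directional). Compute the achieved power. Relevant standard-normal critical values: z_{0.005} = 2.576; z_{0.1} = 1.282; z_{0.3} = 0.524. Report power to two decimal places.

power ≈ 0.61

For two equal groups, power = Φ(d·√(n/2) − z_{α}).
d·√(n/2) = 0.78 × √(8/2) = 0.78 × 2.000 = 1.560.
z_β = 1.560 − 1.282 = 0.278.
Power = Φ(0.278) = 0.609.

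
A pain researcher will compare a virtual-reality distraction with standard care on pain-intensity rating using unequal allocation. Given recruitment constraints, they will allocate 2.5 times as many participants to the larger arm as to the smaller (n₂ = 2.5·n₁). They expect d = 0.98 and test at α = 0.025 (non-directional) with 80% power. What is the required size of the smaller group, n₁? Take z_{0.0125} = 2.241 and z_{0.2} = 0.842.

With allocation ratio k = n₂/n₁ = 2.5, Var(x̄₁−x̄₂) = σ²(1/n₁ + 1/(k·n₁)) = σ²·(k+1)/(k·n₁).
So n₁ = (1 + 1/k)·((z_{α/2} + z_β)/d)² = 1.400 × (3.083/0.98)².
n₁ = 1.400 × 9.90 = 13.9.
Round up: n₁ = 14, giving n₂ = 2.5 × 14 = 35.

n₁ = 14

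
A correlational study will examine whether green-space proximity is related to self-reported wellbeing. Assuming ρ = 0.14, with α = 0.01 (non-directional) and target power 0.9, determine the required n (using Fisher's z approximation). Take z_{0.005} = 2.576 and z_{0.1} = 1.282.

Fisher's z: C = ½·ln((1+r)/(1−r)) = ½·ln(1.3256) = 0.1409.
n = ((z_{α/2} + z_β)/C)² + 3.
(2.576 + 1.282) / 0.1409 = 3.858 / 0.1409 = 27.381.
n = 27.381² + 3 = 749.73 + 3 = 752.7.
Round up.

n = 753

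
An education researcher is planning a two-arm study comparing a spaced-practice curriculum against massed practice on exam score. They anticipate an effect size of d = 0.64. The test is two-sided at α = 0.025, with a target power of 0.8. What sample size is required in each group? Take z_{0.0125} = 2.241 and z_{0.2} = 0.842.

For two independent groups with equal n: n = 2·((z_{α/2} + z_β) / d)².
z_{α/2} + z_β = 2.241 + 0.842 = 3.083.
n = 2 × (3.083 / 0.64)² = 2 × 4.817² = 2 × 23.21 = 46.4.
Round up to the next whole participant.

n = 47 per group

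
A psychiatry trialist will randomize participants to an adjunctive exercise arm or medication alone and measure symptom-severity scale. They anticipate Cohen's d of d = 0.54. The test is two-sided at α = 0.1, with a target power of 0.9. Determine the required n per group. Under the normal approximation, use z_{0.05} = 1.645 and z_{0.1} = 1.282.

For two independent groups with equal n: n = 2·((z_{α/2} + z_β) / d)².
z_{α/2} + z_β = 1.645 + 1.282 = 2.927.
n = 2 × (2.927 / 0.54)² = 2 × 5.420² = 2 × 29.38 = 58.8.
Round up to the next whole participant.

n = 59 per group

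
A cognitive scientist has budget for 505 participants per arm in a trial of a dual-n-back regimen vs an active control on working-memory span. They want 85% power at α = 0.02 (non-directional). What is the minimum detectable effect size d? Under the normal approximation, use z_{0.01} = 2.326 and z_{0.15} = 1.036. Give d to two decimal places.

For two independent groups of n = 505 each: d_min = (z_{α/2} + z_β)·√(2/n).
z-sum = 2.326 + 1.036 = 3.362.
d_min = 3.362 × √(2/505) = 3.362 × 0.0629 = 0.212.

d_min ≈ 0.21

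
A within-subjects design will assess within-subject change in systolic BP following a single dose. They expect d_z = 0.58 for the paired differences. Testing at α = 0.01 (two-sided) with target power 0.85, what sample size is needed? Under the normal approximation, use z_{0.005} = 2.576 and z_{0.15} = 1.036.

For a paired (one-sample on differences) test: n = ((z_{α/2} + z_β) / d)².
z_{α/2} + z_β = 2.576 + 1.036 = 3.612.
n = (3.612 / 0.58)² = 6.228² = 38.78.
Round up.

n = 39 pairs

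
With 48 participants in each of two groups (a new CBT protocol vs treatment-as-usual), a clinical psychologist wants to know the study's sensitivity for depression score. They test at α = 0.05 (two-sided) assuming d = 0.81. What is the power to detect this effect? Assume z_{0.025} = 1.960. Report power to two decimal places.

For two equal groups, power = Φ(d·√(n/2) − z_{α/2}).
d·√(n/2) = 0.81 × √(48/2) = 0.81 × 4.899 = 3.968.
z_β = 3.968 − 1.960 = 2.008.
Power = Φ(2.008) = 0.978.

power ≈ 0.98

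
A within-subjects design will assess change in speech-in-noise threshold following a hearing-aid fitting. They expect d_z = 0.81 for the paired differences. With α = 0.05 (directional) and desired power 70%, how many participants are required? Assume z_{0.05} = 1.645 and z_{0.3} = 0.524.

For a paired (one-sample on differences) test: n = ((z_{α} + z_β) / d)².
z_{α} + z_β = 1.645 + 0.524 = 2.169.
n = (2.169 / 0.81)² = 2.678² = 7.17.
Round up.

n = 8 pairs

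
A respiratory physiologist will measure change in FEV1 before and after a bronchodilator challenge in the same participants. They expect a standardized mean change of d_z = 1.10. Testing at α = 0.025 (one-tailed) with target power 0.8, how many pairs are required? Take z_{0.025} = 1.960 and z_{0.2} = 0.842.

n = 7 pairs

For a paired (one-sample on differences) test: n = ((z_{α} + z_β) / d)².
z_{α} + z_β = 1.960 + 0.842 = 2.802.
n = (2.802 / 1.10)² = 2.547² = 6.49.
Round up.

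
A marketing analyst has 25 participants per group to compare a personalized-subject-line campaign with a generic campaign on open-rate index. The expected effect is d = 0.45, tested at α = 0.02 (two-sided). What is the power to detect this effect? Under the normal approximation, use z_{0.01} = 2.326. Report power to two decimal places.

For two equal groups, power = Φ(d·√(n/2) − z_{α/2}).
d·√(n/2) = 0.45 × √(25/2) = 0.45 × 3.536 = 1.591.
z_β = 1.591 − 2.326 = -0.735.
Power = Φ(-0.735) = 0.231.

power ≈ 0.23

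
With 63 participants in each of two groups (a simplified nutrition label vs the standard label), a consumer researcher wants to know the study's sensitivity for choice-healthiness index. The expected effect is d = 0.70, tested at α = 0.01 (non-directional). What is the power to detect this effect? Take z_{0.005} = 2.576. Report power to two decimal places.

For two equal groups, power = Φ(d·√(n/2) − z_{α/2}).
d·√(n/2) = 0.70 × √(63/2) = 0.70 × 5.612 = 3.929.
z_β = 3.929 − 2.576 = 1.353.
Power = Φ(1.353) = 0.912.

power ≈ 0.91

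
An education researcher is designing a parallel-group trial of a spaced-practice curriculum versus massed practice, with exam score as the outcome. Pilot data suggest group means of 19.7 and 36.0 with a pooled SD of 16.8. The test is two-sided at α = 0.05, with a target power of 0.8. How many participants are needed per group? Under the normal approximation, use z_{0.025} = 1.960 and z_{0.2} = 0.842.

n = 17 per group

Cohen's d = |M₁ − M₂| / SD_pooled = |19.7 − 36.0| / 16.8 = 16.3 / 16.8 = 0.970.
For two independent groups with equal n: n = 2·((z_{α/2} + z_β) / d)².
z_{α/2} + z_β = 1.960 + 0.842 = 2.802.
n = 2 × (2.802 / 0.970)² = 2 × 2.889² = 2 × 8.34 = 16.7.
Round up to the next whole participant.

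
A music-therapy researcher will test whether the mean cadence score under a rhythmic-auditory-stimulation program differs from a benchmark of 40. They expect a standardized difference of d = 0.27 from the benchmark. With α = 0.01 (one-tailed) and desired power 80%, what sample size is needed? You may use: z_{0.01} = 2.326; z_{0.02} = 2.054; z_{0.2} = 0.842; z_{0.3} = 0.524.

For a one-sample test: n = ((z_{α} + z_β) / d)².
z_{α} + z_β = 2.326 + 0.842 = 3.168.
n = (3.168 / 0.27)² = 11.733² = 137.67.
Round up.

n = 138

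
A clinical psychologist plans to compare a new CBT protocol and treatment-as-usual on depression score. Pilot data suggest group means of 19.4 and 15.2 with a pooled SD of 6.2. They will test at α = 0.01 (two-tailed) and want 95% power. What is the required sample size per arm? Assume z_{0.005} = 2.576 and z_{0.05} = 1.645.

Cohen's d = |M₁ − M₂| / SD_pooled = |19.4 − 15.2| / 6.2 = 4.2 / 6.2 = 0.677.
For two independent groups with equal n: n = 2·((z_{α/2} + z_β) / d)².
z_{α/2} + z_β = 2.576 + 1.645 = 4.221.
n = 2 × (4.221 / 0.677)² = 2 × 6.235² = 2 × 38.87 = 77.7.
Round up to the next whole participant.

n = 78 per group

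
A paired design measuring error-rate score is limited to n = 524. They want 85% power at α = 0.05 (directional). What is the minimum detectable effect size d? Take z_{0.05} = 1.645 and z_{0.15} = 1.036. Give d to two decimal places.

For a single sample (or paired design) of n = 524: d_min = (z_{α} + z_β)/√n.
z-sum = 1.645 + 1.036 = 2.681.
d_min = 2.681 / √524 = 2.681 / 22.891 = 0.117.

d_min ≈ 0.12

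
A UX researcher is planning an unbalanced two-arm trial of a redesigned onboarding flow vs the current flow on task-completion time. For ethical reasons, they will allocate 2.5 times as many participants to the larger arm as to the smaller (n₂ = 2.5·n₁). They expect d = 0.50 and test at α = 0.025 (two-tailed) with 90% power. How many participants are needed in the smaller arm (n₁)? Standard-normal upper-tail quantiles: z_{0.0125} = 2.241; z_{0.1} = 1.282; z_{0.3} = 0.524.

With allocation ratio k = n₂/n₁ = 2.5, Var(x̄₁−x̄₂) = σ²(1/n₁ + 1/(k·n₁)) = σ²·(k+1)/(k·n₁).
So n₁ = (1 + 1/k)·((z_{α/2} + z_β)/d)² = 1.400 × (3.523/0.50)².
n₁ = 1.400 × 49.65 = 69.5.
Round up: n₁ = 70, giving n₂ = 2.5 × 70 = 175.

n₁ = 70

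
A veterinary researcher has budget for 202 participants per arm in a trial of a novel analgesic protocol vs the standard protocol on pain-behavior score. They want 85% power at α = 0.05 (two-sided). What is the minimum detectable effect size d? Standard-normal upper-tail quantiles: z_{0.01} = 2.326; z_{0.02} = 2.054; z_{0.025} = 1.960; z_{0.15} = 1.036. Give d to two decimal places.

d_min ≈ 0.30

For two independent groups of n = 202 each: d_min = (z_{α/2} + z_β)·√(2/n).
z-sum = 1.960 + 1.036 = 2.996.
d_min = 2.996 × √(2/202) = 2.996 × 0.0995 = 0.298.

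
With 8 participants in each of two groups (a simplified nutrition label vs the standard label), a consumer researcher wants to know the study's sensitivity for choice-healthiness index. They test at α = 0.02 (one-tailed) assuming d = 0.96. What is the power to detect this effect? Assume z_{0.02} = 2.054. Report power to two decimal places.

power ≈ 0.45

For two equal groups, power = Φ(d·√(n/2) − z_{α}).
d·√(n/2) = 0.96 × √(8/2) = 0.96 × 2.000 = 1.920.
z_β = 1.920 − 2.054 = -0.134.
Power = Φ(-0.134) = 0.447.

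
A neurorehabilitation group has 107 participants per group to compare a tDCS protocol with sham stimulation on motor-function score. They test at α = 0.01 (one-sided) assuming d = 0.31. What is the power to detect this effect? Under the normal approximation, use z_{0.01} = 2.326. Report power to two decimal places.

power ≈ 0.48

For two equal groups, power = Φ(d·√(n/2) − z_{α}).
d·√(n/2) = 0.31 × √(107/2) = 0.31 × 7.314 = 2.267.
z_β = 2.267 − 2.326 = -0.059.
Power = Φ(-0.059) = 0.477.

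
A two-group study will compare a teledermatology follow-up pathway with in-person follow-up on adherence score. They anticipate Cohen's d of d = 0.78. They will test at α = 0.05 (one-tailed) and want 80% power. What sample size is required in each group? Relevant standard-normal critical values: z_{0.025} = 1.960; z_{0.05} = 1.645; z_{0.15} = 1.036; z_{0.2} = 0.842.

n = 21 per group

For two independent groups with equal n: n = 2·((z_{α} + z_β) / d)².
z_{α} + z_β = 1.645 + 0.842 = 2.487.
n = 2 × (2.487 / 0.78)² = 2 × 3.188² = 2 × 10.17 = 20.3.
Round up to the next whole participant.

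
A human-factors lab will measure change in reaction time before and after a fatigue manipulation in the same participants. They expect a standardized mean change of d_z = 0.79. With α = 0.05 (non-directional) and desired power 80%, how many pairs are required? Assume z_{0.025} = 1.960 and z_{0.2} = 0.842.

For a paired (one-sample on differences) test: n = ((z_{α/2} + z_β) / d)².
z_{α/2} + z_β = 1.960 + 0.842 = 2.802.
n = (2.802 / 0.79)² = 3.547² = 12.58.
Round up.

n = 13 pairs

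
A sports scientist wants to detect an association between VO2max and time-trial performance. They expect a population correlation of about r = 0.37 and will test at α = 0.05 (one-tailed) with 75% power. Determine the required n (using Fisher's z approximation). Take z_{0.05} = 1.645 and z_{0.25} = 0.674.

n = 39

Fisher's z: C = ½·ln((1+r)/(1−r)) = ½·ln(2.1746) = 0.3884.
n = ((z_{α} + z_β)/C)² + 3.
(1.645 + 0.674) / 0.3884 = 2.319 / 0.3884 = 5.971.
n = 5.971² + 3 = 35.65 + 3 = 38.6.
Round up.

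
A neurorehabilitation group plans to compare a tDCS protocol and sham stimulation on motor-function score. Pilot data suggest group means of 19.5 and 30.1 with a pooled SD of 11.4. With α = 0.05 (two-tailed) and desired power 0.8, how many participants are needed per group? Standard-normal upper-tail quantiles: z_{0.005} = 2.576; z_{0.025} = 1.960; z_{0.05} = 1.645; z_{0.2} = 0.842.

Cohen's d = |M₁ − M₂| / SD_pooled = |19.5 − 30.1| / 11.4 = 10.6 / 11.4 = 0.930.
For two independent groups with equal n: n = 2·((z_{α/2} + z_β) / d)².
z_{α/2} + z_β = 1.960 + 0.842 = 2.802.
n = 2 × (2.802 / 0.930)² = 2 × 3.013² = 2 × 9.08 = 18.2.
Round up to the next whole participant.

n = 19 per group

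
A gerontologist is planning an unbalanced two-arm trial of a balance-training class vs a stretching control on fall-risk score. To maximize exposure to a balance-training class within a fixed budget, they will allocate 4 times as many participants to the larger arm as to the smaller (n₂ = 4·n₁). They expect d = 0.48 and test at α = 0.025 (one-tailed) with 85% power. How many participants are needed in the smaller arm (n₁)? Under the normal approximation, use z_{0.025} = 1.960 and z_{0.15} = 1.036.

With allocation ratio k = n₂/n₁ = 4, Var(x̄₁−x̄₂) = σ²(1/n₁ + 1/(k·n₁)) = σ²·(k+1)/(k·n₁).
So n₁ = (1 + 1/k)·((z_{α} + z_β)/d)² = 1.250 × (2.996/0.48)².
n₁ = 1.250 × 38.96 = 48.7.
Round up: n₁ = 49, giving n₂ = 4 × 49 = 196.

n₁ = 49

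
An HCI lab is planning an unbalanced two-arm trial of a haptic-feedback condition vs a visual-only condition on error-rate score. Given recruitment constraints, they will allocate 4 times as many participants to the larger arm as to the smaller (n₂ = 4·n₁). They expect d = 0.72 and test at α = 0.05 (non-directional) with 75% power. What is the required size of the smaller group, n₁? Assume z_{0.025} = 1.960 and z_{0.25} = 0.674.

n₁ = 17

With allocation ratio k = n₂/n₁ = 4, Var(x̄₁−x̄₂) = σ²(1/n₁ + 1/(k·n₁)) = σ²·(k+1)/(k·n₁).
So n₁ = (1 + 1/k)·((z_{α/2} + z_β)/d)² = 1.250 × (2.634/0.72)².
n₁ = 1.250 × 13.38 = 16.7.
Round up: n₁ = 17, giving n₂ = 4 × 17 = 68.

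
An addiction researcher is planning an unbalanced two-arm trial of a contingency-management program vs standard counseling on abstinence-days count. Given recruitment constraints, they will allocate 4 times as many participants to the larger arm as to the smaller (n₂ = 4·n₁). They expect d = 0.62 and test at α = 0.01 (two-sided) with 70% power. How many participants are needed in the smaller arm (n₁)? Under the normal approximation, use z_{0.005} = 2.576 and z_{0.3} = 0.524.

With allocation ratio k = n₂/n₁ = 4, Var(x̄₁−x̄₂) = σ²(1/n₁ + 1/(k·n₁)) = σ²·(k+1)/(k·n₁).
So n₁ = (1 + 1/k)·((z_{α/2} + z_β)/d)² = 1.250 × (3.100/0.62)².
n₁ = 1.250 × 25.00 = 31.2.
Round up: n₁ = 32, giving n₂ = 4 × 32 = 128.

n₁ = 32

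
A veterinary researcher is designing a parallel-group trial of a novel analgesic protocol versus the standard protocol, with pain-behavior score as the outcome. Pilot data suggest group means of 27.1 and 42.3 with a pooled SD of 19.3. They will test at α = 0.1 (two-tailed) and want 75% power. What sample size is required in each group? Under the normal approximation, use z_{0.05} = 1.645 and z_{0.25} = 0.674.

n = 18 per group

Cohen's d = |M₁ − M₂| / SD_pooled = |27.1 − 42.3| / 19.3 = 15.2 / 19.3 = 0.788.
For two independent groups with equal n: n = 2·((z_{α/2} + z_β) / d)².
z_{α/2} + z_β = 1.645 + 0.674 = 2.319.
n = 2 × (2.319 / 0.788)² = 2 × 2.943² = 2 × 8.66 = 17.3.
Round up to the next whole participant.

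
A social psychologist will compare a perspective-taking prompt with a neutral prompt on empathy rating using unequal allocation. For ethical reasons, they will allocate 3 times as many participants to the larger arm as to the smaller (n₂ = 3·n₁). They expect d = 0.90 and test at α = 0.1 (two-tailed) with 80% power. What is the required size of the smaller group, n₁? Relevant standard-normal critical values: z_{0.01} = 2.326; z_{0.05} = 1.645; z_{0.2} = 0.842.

n₁ = 11

With allocation ratio k = n₂/n₁ = 3, Var(x̄₁−x̄₂) = σ²(1/n₁ + 1/(k·n₁)) = σ²·(k+1)/(k·n₁).
So n₁ = (1 + 1/k)·((z_{α/2} + z_β)/d)² = 1.333 × (2.487/0.90)².
n₁ = 1.333 × 7.64 = 10.2.
Round up: n₁ = 11, giving n₂ = 3 × 11 = 33.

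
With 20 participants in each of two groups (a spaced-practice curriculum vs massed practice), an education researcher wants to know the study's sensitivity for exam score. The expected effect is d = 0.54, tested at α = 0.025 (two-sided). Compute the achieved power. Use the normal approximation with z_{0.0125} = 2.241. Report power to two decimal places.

For two equal groups, power = Φ(d·√(n/2) − z_{α/2}).
d·√(n/2) = 0.54 × √(20/2) = 0.54 × 3.162 = 1.708.
z_β = 1.708 − 2.241 = -0.533.
Power = Φ(-0.533) = 0.297.

power ≈ 0.30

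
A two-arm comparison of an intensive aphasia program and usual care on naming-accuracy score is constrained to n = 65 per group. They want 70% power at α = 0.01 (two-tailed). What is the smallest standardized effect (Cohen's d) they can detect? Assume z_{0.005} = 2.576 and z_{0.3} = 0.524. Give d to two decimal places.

For two independent groups of n = 65 each: d_min = (z_{α/2} + z_β)·√(2/n).
z-sum = 2.576 + 0.524 = 3.100.
d_min = 3.100 × √(2/65) = 3.100 × 0.1754 = 0.544.

d_min ≈ 0.54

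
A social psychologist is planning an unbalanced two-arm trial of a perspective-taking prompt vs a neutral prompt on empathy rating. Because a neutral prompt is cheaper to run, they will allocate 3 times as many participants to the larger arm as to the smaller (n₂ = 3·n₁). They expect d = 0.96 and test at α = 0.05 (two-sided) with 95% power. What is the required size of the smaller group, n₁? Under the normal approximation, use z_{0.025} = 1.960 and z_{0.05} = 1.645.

n₁ = 19

With allocation ratio k = n₂/n₁ = 3, Var(x̄₁−x̄₂) = σ²(1/n₁ + 1/(k·n₁)) = σ²·(k+1)/(k·n₁).
So n₁ = (1 + 1/k)·((z_{α/2} + z_β)/d)² = 1.333 × (3.605/0.96)².
n₁ = 1.333 × 14.10 = 18.8.
Round up: n₁ = 19, giving n₂ = 3 × 19 = 57.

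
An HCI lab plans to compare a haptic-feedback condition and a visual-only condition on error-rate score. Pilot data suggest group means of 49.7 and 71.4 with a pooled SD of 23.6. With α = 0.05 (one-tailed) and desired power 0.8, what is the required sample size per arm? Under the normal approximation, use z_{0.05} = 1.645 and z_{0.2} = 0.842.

n = 15 per group

Cohen's d = |M₁ − M₂| / SD_pooled = |49.7 − 71.4| / 23.6 = 21.7 / 23.6 = 0.919.
For two independent groups with equal n: n = 2·((z_{α} + z_β) / d)².
z_{α} + z_β = 1.645 + 0.842 = 2.487.
n = 2 × (2.487 / 0.919)² = 2 × 2.706² = 2 × 7.32 = 14.6.
Round up to the next whole participant.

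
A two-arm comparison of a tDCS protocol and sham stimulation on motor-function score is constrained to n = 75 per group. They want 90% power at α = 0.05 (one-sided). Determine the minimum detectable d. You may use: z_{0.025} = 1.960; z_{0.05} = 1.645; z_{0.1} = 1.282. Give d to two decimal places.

For two independent groups of n = 75 each: d_min = (z_{α} + z_β)·√(2/n).
z-sum = 1.645 + 1.282 = 2.927.
d_min = 2.927 × √(2/75) = 2.927 × 0.1633 = 0.478.

d_min ≈ 0.48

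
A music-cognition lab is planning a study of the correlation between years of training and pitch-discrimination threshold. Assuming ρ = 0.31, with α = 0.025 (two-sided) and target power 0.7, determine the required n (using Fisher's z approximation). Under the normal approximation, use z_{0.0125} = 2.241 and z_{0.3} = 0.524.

Fisher's z: C = ½·ln((1+r)/(1−r)) = ½·ln(1.8986) = 0.3205.
n = ((z_{α/2} + z_β)/C)² + 3.
(2.241 + 0.524) / 0.3205 = 2.765 / 0.3205 = 8.627.
n = 8.627² + 3 = 74.43 + 3 = 77.4.
Round up.

n = 78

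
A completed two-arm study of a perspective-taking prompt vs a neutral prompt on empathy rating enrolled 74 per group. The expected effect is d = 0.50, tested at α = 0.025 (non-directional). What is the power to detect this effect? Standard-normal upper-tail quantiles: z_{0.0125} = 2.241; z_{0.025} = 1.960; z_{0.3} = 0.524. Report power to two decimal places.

power ≈ 0.79

For two equal groups, power = Φ(d·√(n/2) − z_{α/2}).
d·√(n/2) = 0.50 × √(74/2) = 0.50 × 6.083 = 3.041.
z_β = 3.041 − 2.241 = 0.800.
Power = Φ(0.800) = 0.788.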